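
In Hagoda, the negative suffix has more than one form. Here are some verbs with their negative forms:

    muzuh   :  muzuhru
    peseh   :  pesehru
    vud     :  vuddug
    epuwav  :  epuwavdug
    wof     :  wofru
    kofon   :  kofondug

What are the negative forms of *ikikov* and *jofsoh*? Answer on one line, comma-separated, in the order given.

The suffix is conditioned by the final consonant: -ru when the stem ends in a voiceless consonant (*muzuh*, *peseh*, *wof*); -dug when the stem ends in a voiced consonant (*vud*, *epuwav*, *kofon*).
*ikikov*: final consonant = /v/, voiced → -dug → *ikikovdug*.
The final consonant of *jofsoh* is /h/, which is voiceless, so the suffix is -ru, giving *jofsohru*.

ikikovdug, jofsohru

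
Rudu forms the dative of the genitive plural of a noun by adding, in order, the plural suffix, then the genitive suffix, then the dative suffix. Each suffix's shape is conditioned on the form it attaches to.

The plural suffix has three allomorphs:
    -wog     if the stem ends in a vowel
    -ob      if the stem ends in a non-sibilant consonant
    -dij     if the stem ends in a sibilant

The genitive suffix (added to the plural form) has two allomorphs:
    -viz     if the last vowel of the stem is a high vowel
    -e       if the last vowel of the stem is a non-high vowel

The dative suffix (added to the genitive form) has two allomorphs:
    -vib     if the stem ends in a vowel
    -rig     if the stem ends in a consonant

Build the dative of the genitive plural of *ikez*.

ikezdijvizrig

The final sound of *ikez* is /z/, which is a sibilant, so the plural suffix is -dij, giving *ikezdij*.
Since the last vowel of the plural form *ikezdij* is /i/ (a high vowel), it takes -viz, giving *ikezdijviz*.
The genitive form *ikezdijviz* — final sound /z/ (a consonant) → -rig → *ikezdijvizrig*.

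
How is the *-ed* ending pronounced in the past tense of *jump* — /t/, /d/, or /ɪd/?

The stem *jump* ends in a voiceless consonant other than /t/.
The -ed suffix is realized as /ɪd/ after /t, d/; as /t/ after other voiceless consonants; and as /d/ after other voiced sounds.
So -ed on *jump* is pronounced /t/.

/t/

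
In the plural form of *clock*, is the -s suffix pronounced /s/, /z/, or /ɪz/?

/s/

The stem *clock* ends in a voiceless non-sibilant consonant.
The plural suffix surfaces as /ɪz/ after sibilants, /s/ after other voiceless consonants, and /z/ after other voiced sounds.
So the plural -s on *clock* is pronounced /s/.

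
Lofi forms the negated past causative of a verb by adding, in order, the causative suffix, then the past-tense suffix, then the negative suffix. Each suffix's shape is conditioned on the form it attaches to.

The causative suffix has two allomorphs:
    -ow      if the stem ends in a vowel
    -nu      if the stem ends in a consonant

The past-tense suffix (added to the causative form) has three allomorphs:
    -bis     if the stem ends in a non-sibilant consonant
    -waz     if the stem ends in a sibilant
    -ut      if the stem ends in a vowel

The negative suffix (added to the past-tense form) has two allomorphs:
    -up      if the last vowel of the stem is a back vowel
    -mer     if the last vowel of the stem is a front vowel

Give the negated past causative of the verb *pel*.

The final sound of *pel* is /l/, which is a consonant, so the causative suffix is -nu, giving *pelnu*.
The causative form *pelnu*: final sound = /u/, a vowel → -ut → *pelnuut*.
The past-tense form *pelnuut* — last vowel /u/ (a back vowel) → -up → *pelnuutup*.

pelnuutup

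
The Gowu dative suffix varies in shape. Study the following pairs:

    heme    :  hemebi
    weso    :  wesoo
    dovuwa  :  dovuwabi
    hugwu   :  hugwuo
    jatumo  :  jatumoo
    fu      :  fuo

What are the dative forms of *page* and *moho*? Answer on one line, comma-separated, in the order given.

pagebi, mohoo

The alternation tracks the last vowel of the stem — -o when the last vowel of the stem is a rounded vowel (*weso*, *hugwu*, *jatumo*, *fu*); -bi when the last vowel of the stem is an unrounded vowel (*heme*, *dovuwa*).
Since the last vowel of *page* is /e/ (an unrounded vowel), it takes -bi, giving *pagebi*.
Since the last vowel of *moho* is /o/ (a rounded vowel), it takes -o, giving *mohoo*.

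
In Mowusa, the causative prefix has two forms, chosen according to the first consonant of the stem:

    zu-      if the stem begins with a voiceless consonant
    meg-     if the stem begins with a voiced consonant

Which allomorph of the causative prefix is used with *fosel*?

Since the first consonant of *fosel* is /f/ (voiceless), it takes zu-.

zu-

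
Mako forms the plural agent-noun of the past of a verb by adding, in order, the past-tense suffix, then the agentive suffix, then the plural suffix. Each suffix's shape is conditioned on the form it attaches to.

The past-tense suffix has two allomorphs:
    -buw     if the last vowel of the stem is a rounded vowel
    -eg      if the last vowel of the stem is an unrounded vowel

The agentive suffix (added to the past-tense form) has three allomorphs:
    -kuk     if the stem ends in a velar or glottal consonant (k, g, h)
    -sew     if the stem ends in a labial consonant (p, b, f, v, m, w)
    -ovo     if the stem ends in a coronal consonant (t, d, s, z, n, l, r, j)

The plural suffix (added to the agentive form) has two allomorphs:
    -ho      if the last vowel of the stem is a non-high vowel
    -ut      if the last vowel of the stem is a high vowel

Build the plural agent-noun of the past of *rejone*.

*rejone*: last vowel = /e/, an unrounded vowel → -eg → *rejoneeg*.
The final consonant of the past-tense form *rejoneeg* is /g/, which is velar/glottal, so the agentive suffix is -kuk, giving *rejoneegkuk*.
The agentive form *rejoneegkuk*: last vowel = /u/, a high vowel → -ut → *rejoneegkukut*.

rejoneegkukut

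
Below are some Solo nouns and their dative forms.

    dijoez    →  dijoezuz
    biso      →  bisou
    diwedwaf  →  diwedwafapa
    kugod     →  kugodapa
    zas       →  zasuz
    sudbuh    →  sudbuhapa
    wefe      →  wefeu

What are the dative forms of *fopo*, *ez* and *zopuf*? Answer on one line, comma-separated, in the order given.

The alternation tracks the final sound of the stem — -uz when the stem ends in a sibilant (*dijoez*, *zas*); -apa when the stem ends in a non-sibilant consonant (*diwedwaf*, *kugod*, *sudbuh*); -u when the stem ends in a vowel (*biso*, *wefe*).
*fopo*: final sound = /o/, a vowel → -u → *fopou*.
Since the final sound of *ez* is /z/ (a sibilant), it takes -uz, giving *ezuz*.
*zopuf* — final sound /f/ (a non-sibilant consonant) → -apa → *zopufapa*.

fopou, ezuz, zopufapa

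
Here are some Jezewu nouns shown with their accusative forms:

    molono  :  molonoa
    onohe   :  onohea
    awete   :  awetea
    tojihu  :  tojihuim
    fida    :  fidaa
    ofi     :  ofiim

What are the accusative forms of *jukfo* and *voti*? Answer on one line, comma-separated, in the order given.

jukfoa, votiim

The alternation tracks the last vowel of the stem — -im when the last vowel of the stem is a high vowel (*tojihu*, *ofi*); -a when the last vowel of the stem is a non-high vowel (*molono*, *onohe*, *awete*, *fida*).
*jukfo*: last vowel = /o/, a non-high vowel → -a → *jukfoa*.
*voti* — last vowel /i/ (a high vowel) → -im → *votiim*.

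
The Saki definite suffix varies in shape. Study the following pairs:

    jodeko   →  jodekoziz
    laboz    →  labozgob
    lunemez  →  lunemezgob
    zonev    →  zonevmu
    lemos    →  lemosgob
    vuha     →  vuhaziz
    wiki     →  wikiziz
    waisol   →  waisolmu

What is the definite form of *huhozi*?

huhoziziz

The pattern is sibilance of the final sound: -gob when the stem ends in a sibilant (*laboz*, *lunemez*, *lemos*); -mu when the stem ends in a non-sibilant consonant (*zonev*, *waisol*); -ziz when the stem ends in a vowel (*jodeko*, *vuha*, *wiki*).
Since the final sound of *huhozi* is /i/ (a vowel), it takes -ziz, giving *huhoziziz*.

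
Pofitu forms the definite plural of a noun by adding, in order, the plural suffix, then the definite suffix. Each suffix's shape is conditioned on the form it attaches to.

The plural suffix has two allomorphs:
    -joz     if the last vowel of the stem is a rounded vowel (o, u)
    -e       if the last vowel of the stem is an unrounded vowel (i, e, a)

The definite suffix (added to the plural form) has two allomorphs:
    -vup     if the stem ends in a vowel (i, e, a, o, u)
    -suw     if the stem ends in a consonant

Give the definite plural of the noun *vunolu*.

vunolujozsuw

The last vowel of *vunolu* is /u/, which is a rounded vowel, so the plural suffix is -joz, giving *vunolujoz*.
The final sound of the plural form *vunolujoz* is /z/, which is a consonant, so the definite suffix is -suw, giving *vunolujozsuw*.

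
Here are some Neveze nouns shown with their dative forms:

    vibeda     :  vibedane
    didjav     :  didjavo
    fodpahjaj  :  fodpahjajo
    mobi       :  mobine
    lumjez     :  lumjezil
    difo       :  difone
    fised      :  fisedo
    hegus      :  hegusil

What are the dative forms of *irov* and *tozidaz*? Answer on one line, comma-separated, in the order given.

irovo, tozidazil

The suffix is conditioned by the final sound: -il when the stem ends in a sibilant (*lumjez*, *hegus*); -o when the stem ends in a non-sibilant consonant (*didjav*, *fodpahjaj*, *fised*); -ne when the stem ends in a vowel (*vibeda*, *mobi*, *difo*).
Since the final sound of *irov* is /v/ (a non-sibilant consonant), it takes -o, giving *irovo*.
Since the final sound of *tozidaz* is /z/ (a sibilant), it takes -il, giving *tozidazil*.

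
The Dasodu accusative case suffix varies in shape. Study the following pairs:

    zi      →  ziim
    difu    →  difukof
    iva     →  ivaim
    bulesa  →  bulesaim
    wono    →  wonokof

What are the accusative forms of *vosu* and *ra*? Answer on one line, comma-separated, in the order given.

vosukof, raim

Looking at the last vowel of each stem: -kof when the last vowel of the stem is a rounded vowel (*difu*, *wono*); -im when the last vowel of the stem is an unrounded vowel (*zi*, *iva*, *bulesa*).
Since the last vowel of *vosu* is /u/ (a rounded vowel), it takes -kof, giving *vosukof*.
Since the last vowel of *ra* is /a/ (an unrounded vowel), it takes -im, giving *raim*.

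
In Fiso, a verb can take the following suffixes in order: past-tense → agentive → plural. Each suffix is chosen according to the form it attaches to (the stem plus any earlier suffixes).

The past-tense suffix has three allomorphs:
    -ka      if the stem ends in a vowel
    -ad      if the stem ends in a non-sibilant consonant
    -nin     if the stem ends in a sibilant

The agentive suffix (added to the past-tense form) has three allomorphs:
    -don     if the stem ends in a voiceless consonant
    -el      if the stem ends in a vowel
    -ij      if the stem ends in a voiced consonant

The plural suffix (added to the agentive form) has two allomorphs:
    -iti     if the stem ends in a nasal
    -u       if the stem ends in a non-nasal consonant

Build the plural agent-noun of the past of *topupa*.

*topupa*: final sound = /a/, a vowel → -ka → *topupaka*.
Since the final sound of the past-tense form *topupaka* is /a/ (a vowel), it takes -el, giving *topupakael*.
The final consonant of the agentive form *topupakael* is /l/, which is non-nasal, so the plural suffix is -u, giving *topupakaelu*.

topupakaelu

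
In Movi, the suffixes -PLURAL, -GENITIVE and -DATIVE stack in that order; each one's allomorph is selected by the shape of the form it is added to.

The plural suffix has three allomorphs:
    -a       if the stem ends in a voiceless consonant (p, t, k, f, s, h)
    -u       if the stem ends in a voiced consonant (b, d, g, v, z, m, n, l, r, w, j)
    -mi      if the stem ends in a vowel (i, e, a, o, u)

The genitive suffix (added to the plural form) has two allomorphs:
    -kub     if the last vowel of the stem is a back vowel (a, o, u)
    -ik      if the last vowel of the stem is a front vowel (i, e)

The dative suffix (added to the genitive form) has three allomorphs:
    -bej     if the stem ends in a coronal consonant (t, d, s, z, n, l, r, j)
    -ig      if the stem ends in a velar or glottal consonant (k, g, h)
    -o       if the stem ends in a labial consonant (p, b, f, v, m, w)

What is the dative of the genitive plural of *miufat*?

miufatakubo

*miufat* — final sound /t/ (a voiceless consonant) → -a → *miufata*.
Since the last vowel of the plural form *miufata* is /a/ (a back vowel), it takes -kub, giving *miufatakub*.
The final consonant of the genitive form *miufatakub* is /b/, which is labial, so the dative suffix is -o, giving *miufatakubo*.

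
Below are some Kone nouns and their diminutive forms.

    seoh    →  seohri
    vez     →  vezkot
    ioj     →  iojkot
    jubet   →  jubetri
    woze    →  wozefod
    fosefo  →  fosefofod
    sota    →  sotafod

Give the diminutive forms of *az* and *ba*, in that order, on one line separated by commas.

The suffix is conditioned by the final sound: -ri when the stem ends in a voiceless consonant (*seoh*, *jubet*); -kot when the stem ends in a voiced consonant (*vez*, *ioj*); -fod when the stem ends in a vowel (*woze*, *fosefo*, *sota*).
The final sound of *az* is /z/, which is a voiced consonant, so the suffix is -kot, giving *azkot*.
*ba* — final sound /a/ (a vowel) → -fod → *bafod*.

azkot, bafod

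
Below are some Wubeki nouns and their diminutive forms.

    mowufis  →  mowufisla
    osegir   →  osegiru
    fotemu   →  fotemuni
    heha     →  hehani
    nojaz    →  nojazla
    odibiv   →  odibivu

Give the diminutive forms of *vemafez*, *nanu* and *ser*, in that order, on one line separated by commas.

vemafezla, nanuni, seru

The alternation tracks the final sound of the stem — -la when the stem ends in a sibilant (*mowufis*, *nojaz*); -u when the stem ends in a non-sibilant consonant (*osegir*, *odibiv*); -ni when the stem ends in a vowel (*fotemu*, *heha*).
The final sound of *vemafez* is /z/, which is a sibilant, so the suffix is -la, giving *vemafezla*.
*nanu*: final sound = /u/, a vowel → -ni → *nanuni*.
*ser*: final sound = /r/, a non-sibilant consonant → -u → *seru*.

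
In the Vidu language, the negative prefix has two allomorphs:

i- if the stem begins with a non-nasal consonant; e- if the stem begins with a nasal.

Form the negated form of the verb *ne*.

The first consonant of *ne* is /n/, which is a nasal, so the prefix is e-, giving *ene*.

ene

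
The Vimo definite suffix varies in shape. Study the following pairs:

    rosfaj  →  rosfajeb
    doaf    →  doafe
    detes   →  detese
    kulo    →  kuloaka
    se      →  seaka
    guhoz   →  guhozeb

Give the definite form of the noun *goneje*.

gonejeaka

The alternation tracks the final sound of the stem — -e when the stem ends in a voiceless consonant (*doaf*, *detes*); -eb when the stem ends in a voiced consonant (*rosfaj*, *guhoz*); -aka when the stem ends in a vowel (*kulo*, *se*).
The final sound of *goneje* is /e/, which is a vowel, so the suffix is -aka, giving *gonejeaka*.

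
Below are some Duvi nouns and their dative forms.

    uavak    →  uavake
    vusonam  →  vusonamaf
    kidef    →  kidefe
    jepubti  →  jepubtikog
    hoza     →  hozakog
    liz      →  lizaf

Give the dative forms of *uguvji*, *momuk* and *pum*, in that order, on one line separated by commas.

uguvjikog, momuke, pumaf

The pattern is voicing of the final sound: -e when the stem ends in a voiceless consonant (*uavak*, *kidef*); -af when the stem ends in a voiced consonant (*vusonam*, *liz*); -kog when the stem ends in a vowel (*jepubti*, *hoza*).
The final sound of *uguvji* is /i/, which is a vowel, so the suffix is -kog, giving *uguvjikog*.
The final sound of *momuk* is /k/, which is a voiceless consonant, so the suffix is -e, giving *momuke*.
*pum* — final sound /m/ (a voiced consonant) → -af → *pumaf*.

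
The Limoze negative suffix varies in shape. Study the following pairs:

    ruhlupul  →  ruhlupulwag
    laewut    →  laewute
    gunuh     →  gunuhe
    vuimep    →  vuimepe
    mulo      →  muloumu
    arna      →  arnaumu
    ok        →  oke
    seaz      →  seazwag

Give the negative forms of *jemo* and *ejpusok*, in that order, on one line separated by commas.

The suffix is conditioned by the final sound: -e when the stem ends in a voiceless consonant (*laewut*, *gunuh*, *vuimep*, *ok*); -wag when the stem ends in a voiced consonant (*ruhlupul*, *seaz*); -umu when the stem ends in a vowel (*mulo*, *arna*).
Since the final sound of *jemo* is /o/ (a vowel), it takes -umu, giving *jemoumu*.
Since the final sound of *ejpusok* is /k/ (a voiceless consonant), it takes -e, giving *ejpusoke*.

jemoumu, ejpusoke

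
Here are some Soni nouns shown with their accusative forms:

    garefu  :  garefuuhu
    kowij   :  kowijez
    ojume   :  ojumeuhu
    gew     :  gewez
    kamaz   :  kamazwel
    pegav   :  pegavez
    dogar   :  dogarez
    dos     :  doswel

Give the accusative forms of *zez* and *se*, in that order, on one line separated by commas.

The suffix is conditioned by the final sound: -wel when the stem ends in a sibilant (*kamaz*, *dos*); -ez when the stem ends in a non-sibilant consonant (*kowij*, *gew*, *pegav*, *dogar*); -uhu when the stem ends in a vowel (*garefu*, *ojume*).
*zez*: final sound = /z/, a sibilant → -wel → *zezwel*.
*se* — final sound /e/ (a vowel) → -uhu → *seuhu*.

zezwel, seuhu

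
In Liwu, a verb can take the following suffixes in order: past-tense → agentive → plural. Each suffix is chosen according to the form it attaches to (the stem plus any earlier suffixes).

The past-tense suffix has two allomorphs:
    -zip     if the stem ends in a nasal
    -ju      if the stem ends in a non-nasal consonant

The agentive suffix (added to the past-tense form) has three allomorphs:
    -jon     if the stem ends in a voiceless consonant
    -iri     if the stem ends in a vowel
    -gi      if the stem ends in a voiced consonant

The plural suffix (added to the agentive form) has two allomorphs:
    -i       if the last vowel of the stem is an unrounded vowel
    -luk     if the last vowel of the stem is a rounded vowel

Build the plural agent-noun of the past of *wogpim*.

wogpimzipjonluk

*wogpim* — final consonant /m/ (a nasal) → -zip → *wogpimzip*.
Since the final sound of the past-tense form *wogpimzip* is /p/ (a voiceless consonant), it takes -jon, giving *wogpimzipjon*.
The agentive form *wogpimzipjon*: last vowel = /o/, a rounded vowel → -luk → *wogpimzipjonluk*.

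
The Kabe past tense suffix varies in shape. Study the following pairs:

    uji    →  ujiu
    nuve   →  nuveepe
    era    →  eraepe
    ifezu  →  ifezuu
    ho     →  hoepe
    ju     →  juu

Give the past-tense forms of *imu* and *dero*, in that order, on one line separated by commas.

imuu, deroepe

The pattern is height harmony: -u when the last vowel of the stem is a high vowel (*uji*, *ifezu*, *ju*); -epe when the last vowel of the stem is a non-high vowel (*nuve*, *era*, *ho*).
Since the last vowel of *imu* is /u/ (a high vowel), it takes -u, giving *imuu*.
*dero* — last vowel /o/ (a non-high vowel) → -epe → *deroepe*.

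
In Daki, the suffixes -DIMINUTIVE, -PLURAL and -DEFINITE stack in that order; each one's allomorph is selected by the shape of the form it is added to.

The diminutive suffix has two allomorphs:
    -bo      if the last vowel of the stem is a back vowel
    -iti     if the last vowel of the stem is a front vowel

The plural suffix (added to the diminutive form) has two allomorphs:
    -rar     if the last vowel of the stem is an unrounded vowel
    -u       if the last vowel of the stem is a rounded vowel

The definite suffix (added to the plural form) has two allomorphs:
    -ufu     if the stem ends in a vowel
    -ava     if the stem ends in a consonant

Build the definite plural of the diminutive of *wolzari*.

*wolzari*: last vowel = /i/, a front vowel → -iti → *wolzariiti*.
Since the last vowel of the diminutive form *wolzariiti* is /i/ (an unrounded vowel), it takes -rar, giving *wolzariitirar*.
Since the final sound of the plural form *wolzariitirar* is /r/ (a consonant), it takes -ava, giving *wolzariitirarava*.

wolzariitirarava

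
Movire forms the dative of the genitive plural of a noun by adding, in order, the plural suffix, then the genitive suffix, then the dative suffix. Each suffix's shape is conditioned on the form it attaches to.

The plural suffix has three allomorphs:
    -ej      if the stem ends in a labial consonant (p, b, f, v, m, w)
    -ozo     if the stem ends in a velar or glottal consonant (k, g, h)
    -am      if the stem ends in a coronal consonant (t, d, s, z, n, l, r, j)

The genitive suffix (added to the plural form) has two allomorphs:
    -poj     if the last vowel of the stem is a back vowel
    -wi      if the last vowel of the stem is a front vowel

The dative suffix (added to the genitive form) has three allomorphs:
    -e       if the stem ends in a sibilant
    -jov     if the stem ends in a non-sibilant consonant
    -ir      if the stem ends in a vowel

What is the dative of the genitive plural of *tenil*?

Since the final consonant of *tenil* is /l/ (coronal), it takes -am, giving *tenilam*.
The last vowel of the plural form *tenilam* is /a/, which is a back vowel, so the genitive suffix is -poj, giving *tenilampoj*.
The genitive form *tenilampoj*: final sound = /j/, a non-sibilant consonant → -jov → *tenilampojjov*.

tenilampojjov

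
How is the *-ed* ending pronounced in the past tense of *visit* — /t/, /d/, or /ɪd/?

/ɪd/

The stem *visit* ends in /t/ or /d/.
The -ed suffix is realized as /ɪd/ after /t, d/; as /t/ after other voiceless consonants; and as /d/ after other voiced sounds.
So -ed on *visit* is pronounced /ɪd/.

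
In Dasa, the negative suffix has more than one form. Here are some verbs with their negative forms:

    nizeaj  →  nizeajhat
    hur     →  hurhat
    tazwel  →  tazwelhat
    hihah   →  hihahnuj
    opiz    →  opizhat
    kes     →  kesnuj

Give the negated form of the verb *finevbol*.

The pattern is voicing of the final consonant: -nuj when the stem ends in a voiceless consonant (*hihah*, *kes*); -hat when the stem ends in a voiced consonant (*nizeaj*, *hur*, *tazwel*, *opiz*).
*finevbol* — final consonant /l/ (voiced) → -hat → *finevbolhat*.

finevbolhat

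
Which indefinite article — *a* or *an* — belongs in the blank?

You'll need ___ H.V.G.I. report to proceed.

The indefinite article is chosen by the initial *sound* of the following word, not its spelling.
The initialism *H.V.G.I.* is read letter by letter; the first letter, H, is pronounced /eɪtʃ/, which begins with a vowel sound.
So the article is *an*: You'll need an H.V.G.I. report to proceed.

an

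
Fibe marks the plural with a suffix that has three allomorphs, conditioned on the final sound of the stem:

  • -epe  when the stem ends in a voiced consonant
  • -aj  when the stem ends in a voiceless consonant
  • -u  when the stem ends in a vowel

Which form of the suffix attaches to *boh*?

-aj

*boh* — final sound /h/ (a voiceless consonant) → -aj.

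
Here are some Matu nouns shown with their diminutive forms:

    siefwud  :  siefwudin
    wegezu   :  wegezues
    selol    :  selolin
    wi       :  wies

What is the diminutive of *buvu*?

The pattern is consonant vs. vowel: -in when the stem ends in a consonant (*siefwud*, *selol*); -es when the stem ends in a vowel (*wegezu*, *wi*).
*buvu*: final sound = /u/, a vowel → -es → *buvues*.

buvues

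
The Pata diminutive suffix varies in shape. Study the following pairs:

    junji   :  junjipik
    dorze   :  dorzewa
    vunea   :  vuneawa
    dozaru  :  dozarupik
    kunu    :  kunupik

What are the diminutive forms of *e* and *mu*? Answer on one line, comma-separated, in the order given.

The alternation tracks the last vowel of the stem — -pik when the last vowel of the stem is a high vowel (*junji*, *dozaru*, *kunu*); -wa when the last vowel of the stem is a non-high vowel (*dorze*, *vunea*).
Since the last vowel of *e* is /e/ (a non-high vowel), it takes -wa, giving *ewa*.
Since the last vowel of *mu* is /u/ (a high vowel), it takes -pik, giving *mupik*.

ewa, mupik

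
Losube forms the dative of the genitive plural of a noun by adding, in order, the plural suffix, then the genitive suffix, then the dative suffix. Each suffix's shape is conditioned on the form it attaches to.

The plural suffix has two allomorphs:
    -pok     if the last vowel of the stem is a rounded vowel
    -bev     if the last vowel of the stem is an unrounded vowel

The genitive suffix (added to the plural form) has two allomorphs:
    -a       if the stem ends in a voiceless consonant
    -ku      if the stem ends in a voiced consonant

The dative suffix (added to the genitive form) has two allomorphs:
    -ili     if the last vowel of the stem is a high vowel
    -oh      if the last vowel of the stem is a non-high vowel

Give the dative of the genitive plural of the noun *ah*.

ahbevkuili

The last vowel of *ah* is /a/, which is an unrounded vowel, so the plural suffix is -bev, giving *ahbev*.
Since the final consonant of the plural form *ahbev* is /v/ (voiced), it takes -ku, giving *ahbevku*.
The last vowel of the genitive form *ahbevku* is /u/, which is a high vowel, so the dative suffix is -ili, giving *ahbevkuili*.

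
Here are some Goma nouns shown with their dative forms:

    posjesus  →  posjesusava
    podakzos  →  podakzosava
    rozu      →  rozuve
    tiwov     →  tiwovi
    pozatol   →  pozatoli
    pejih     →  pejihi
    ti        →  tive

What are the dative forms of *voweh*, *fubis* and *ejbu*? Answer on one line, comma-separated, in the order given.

Looking at the final sound of each stem: -ava when the stem ends in a sibilant (*posjesus*, *podakzos*); -i when the stem ends in a non-sibilant consonant (*tiwov*, *pozatol*, *pejih*); -ve when the stem ends in a vowel (*rozu*, *ti*).
*voweh* — final sound /h/ (a non-sibilant consonant) → -i → *vowehi*.
*fubis* — final sound /s/ (a sibilant) → -ava → *fubisava*.
The final sound of *ejbu* is /u/, which is a vowel, so the suffix is -ve, giving *ejbuve*.

vowehi, fubisava, ejbuve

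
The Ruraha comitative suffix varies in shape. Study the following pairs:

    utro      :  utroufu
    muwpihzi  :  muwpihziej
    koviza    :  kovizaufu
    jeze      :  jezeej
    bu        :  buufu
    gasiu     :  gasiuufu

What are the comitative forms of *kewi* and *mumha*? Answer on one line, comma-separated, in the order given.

The pattern is front/back vowel harmony: -ej when the last vowel of the stem is a front vowel (*muwpihzi*, *jeze*); -ufu when the last vowel of the stem is a back vowel (*utro*, *koviza*, *bu*, *gasiu*).
*kewi*: last vowel = /i/, a front vowel → -ej → *kewiej*.
Since the last vowel of *mumha* is /a/ (a back vowel), it takes -ufu, giving *mumhaufu*.

kewiej, mumhaufu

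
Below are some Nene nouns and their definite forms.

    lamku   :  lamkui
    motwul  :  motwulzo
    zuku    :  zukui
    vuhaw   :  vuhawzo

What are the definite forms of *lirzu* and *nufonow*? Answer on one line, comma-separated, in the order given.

lirzui, nufonowzo

The alternation tracks the final sound of the stem — -zo when the stem ends in a consonant (*motwul*, *vuhaw*); -i when the stem ends in a vowel (*lamku*, *zuku*).
*lirzu* — final sound /u/ (a vowel) → -i → *lirzui*.
*nufonow*: final sound = /w/, a consonant → -zo → *nufonowzo*.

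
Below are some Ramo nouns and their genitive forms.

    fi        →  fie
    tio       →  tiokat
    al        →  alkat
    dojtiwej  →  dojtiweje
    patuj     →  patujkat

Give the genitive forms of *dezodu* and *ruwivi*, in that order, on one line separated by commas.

The pattern is front/back vowel harmony: -e when the last vowel of the stem is a front vowel (*fi*, *dojtiwej*); -kat when the last vowel of the stem is a back vowel (*tio*, *al*, *patuj*).
*dezodu*: last vowel = /u/, a back vowel → -kat → *dezodukat*.
The last vowel of *ruwivi* is /i/, which is a front vowel, so the suffix is -e, giving *ruwivie*.

dezodukat, ruwivie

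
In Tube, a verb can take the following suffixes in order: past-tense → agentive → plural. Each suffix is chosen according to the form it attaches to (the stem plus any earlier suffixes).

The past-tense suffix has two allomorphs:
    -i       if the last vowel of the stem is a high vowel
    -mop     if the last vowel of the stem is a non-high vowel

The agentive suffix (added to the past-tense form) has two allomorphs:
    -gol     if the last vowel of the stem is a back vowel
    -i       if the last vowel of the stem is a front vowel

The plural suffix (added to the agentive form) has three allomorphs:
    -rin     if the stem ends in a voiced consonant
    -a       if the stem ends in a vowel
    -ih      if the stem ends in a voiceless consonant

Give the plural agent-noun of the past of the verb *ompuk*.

ompukiia

Since the last vowel of *ompuk* is /u/ (a high vowel), it takes -i, giving *ompuki*.
Since the last vowel of the past-tense form *ompuki* is /i/ (a front vowel), it takes -i, giving *ompukii*.
Since the final sound of the agentive form *ompukii* is /i/ (a vowel), it takes -a, giving *ompukiia*.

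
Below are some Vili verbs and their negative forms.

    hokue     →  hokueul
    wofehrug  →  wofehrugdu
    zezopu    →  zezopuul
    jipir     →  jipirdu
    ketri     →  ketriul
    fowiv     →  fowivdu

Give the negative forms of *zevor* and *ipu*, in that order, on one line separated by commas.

The suffix is conditioned by the final sound: -du when the stem ends in a consonant (*wofehrug*, *jipir*, *fowiv*); -ul when the stem ends in a vowel (*hokue*, *zezopu*, *ketri*).
Since the final sound of *zevor* is /r/ (a consonant), it takes -du, giving *zevordu*.
*ipu* — final sound /u/ (a vowel) → -ul → *ipuul*.

zevordu, ipuul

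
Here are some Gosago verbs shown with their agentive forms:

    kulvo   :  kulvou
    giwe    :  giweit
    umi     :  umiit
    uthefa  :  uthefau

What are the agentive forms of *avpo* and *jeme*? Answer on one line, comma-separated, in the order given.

The alternation tracks the last vowel of the stem — -it when the last vowel of the stem is a front vowel (*giwe*, *umi*); -u when the last vowel of the stem is a back vowel (*kulvo*, *uthefa*).
The last vowel of *avpo* is /o/, which is a back vowel, so the suffix is -u, giving *avpou*.
*jeme*: last vowel = /e/, a front vowel → -it → *jemeit*.

avpou, jemeit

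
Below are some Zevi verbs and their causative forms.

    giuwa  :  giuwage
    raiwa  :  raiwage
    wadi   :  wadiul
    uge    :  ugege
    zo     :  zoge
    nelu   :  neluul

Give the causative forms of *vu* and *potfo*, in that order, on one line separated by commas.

Looking at the last vowel of each stem: -ul when the last vowel of the stem is a high vowel (*wadi*, *nelu*); -ge when the last vowel of the stem is a non-high vowel (*giuwa*, *raiwa*, *uge*, *zo*).
*vu* — last vowel /u/ (a high vowel) → -ul → *vuul*.
*potfo* — last vowel /o/ (a non-high vowel) → -ge → *potfoge*.

vuul, potfoge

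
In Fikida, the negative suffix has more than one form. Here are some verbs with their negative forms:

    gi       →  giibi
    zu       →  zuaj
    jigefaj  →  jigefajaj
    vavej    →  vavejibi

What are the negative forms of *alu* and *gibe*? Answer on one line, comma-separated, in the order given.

Looking at the last vowel of each stem: -ibi when the last vowel of the stem is a front vowel (*gi*, *vavej*); -aj when the last vowel of the stem is a back vowel (*zu*, *jigefaj*).
The last vowel of *alu* is /u/, which is a back vowel, so the suffix is -aj, giving *aluaj*.
The last vowel of *gibe* is /e/, which is a front vowel, so the suffix is -ibi, giving *gibeibi*.

aluaj, gibeibi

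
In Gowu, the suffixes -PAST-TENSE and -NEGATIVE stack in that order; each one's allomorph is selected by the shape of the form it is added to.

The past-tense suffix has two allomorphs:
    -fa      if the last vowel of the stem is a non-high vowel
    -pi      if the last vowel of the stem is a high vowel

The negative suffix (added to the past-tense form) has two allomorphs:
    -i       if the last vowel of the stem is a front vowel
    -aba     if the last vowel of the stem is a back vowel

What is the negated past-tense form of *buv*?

Since the last vowel of *buv* is /u/ (a high vowel), it takes -pi, giving *buvpi*.
The past-tense form *buvpi* — last vowel /i/ (a front vowel) → -i → *buvpii*.

buvpii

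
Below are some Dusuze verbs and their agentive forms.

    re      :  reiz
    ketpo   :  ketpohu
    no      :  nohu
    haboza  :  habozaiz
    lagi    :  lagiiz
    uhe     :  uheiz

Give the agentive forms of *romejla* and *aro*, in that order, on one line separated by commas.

romejlaiz, arohu

Looking at the last vowel of each stem: -hu when the last vowel of the stem is a rounded vowel (*ketpo*, *no*); -iz when the last vowel of the stem is an unrounded vowel (*re*, *haboza*, *lagi*, *uhe*).
*romejla* — last vowel /a/ (an unrounded vowel) → -iz → *romejlaiz*.
*aro* — last vowel /o/ (a rounded vowel) → -hu → *arohu*.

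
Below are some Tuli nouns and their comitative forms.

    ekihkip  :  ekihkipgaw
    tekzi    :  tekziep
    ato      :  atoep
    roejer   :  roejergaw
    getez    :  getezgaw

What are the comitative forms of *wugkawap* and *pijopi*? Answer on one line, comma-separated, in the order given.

The pattern is consonant vs. vowel: -gaw when the stem ends in a consonant (*ekihkip*, *roejer*, *getez*); -ep when the stem ends in a vowel (*tekzi*, *ato*).
*wugkawap*: final sound = /p/, a consonant → -gaw → *wugkawapgaw*.
Since the final sound of *pijopi* is /i/ (a vowel), it takes -ep, giving *pijopiep*.

wugkawapgaw, pijopiep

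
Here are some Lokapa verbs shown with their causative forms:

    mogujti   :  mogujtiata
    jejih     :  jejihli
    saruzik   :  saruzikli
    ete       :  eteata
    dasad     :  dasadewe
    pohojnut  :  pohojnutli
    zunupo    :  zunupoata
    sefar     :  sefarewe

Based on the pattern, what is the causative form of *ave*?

The pattern is voicing of the final sound: -li when the stem ends in a voiceless consonant (*jejih*, *saruzik*, *pohojnut*); -ewe when the stem ends in a voiced consonant (*dasad*, *sefar*); -ata when the stem ends in a vowel (*mogujti*, *ete*, *zunupo*).
*ave*: final sound = /e/, a vowel → -ata → *aveata*.

aveata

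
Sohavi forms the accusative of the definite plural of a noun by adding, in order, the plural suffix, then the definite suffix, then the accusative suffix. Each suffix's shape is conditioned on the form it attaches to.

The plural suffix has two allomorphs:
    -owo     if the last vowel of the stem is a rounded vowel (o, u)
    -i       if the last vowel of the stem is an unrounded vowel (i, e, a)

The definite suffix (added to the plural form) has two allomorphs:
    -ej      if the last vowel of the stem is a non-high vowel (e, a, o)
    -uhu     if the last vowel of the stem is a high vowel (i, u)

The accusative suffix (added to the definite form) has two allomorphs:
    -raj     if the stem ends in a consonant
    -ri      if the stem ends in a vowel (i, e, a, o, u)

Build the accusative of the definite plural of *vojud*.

vojudowoejraj

Since the last vowel of *vojud* is /u/ (a rounded vowel), it takes -owo, giving *vojudowo*.
The plural form *vojudowo* — last vowel /o/ (a non-high vowel) → -ej → *vojudowoej*.
The definite form *vojudowoej* — final sound /j/ (a consonant) → -raj → *vojudowoejraj*.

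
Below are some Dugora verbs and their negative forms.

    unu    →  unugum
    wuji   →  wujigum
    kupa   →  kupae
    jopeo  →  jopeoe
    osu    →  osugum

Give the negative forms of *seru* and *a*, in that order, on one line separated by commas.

serugum, ae

The alternation tracks the last vowel of the stem — -gum when the last vowel of the stem is a high vowel (*unu*, *wuji*, *osu*); -e when the last vowel of the stem is a non-high vowel (*kupa*, *jopeo*).
*seru* — last vowel /u/ (a high vowel) → -gum → *serugum*.
*a* — last vowel /a/ (a non-high vowel) → -e → *ae*.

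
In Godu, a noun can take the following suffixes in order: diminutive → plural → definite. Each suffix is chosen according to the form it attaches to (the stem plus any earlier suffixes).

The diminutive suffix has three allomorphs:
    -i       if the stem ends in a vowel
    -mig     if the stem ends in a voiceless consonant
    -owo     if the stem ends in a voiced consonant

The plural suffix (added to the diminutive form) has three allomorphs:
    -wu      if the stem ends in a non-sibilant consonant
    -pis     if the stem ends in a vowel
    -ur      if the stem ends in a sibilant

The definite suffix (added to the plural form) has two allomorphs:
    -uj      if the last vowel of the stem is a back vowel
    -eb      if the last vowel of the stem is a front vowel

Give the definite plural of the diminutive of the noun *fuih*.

*fuih*: final sound = /h/, a voiceless consonant → -mig → *fuihmig*.
Since the final sound of the diminutive form *fuihmig* is /g/ (a non-sibilant consonant), it takes -wu, giving *fuihmigwu*.
The plural form *fuihmigwu* — last vowel /u/ (a back vowel) → -uj → *fuihmigwuuj*.

fuihmigwuuj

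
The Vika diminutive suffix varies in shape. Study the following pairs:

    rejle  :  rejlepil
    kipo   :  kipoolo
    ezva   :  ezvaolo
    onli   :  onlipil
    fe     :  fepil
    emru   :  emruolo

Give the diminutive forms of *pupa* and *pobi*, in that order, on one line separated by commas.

pupaolo, pobipil

The suffix is conditioned by the last vowel: -pil when the last vowel of the stem is a front vowel (*rejle*, *onli*, *fe*); -olo when the last vowel of the stem is a back vowel (*kipo*, *ezva*, *emru*).
Since the last vowel of *pupa* is /a/ (a back vowel), it takes -olo, giving *pupaolo*.
*pobi*: last vowel = /i/, a front vowel → -pil → *pobipil*.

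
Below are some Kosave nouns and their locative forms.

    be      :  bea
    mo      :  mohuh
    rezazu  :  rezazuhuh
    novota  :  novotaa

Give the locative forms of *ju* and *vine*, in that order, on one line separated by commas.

The pattern is rounding harmony: -huh when the last vowel of the stem is a rounded vowel (*mo*, *rezazu*); -a when the last vowel of the stem is an unrounded vowel (*be*, *novota*).
The last vowel of *ju* is /u/, which is a rounded vowel, so the suffix is -huh, giving *juhuh*.
The last vowel of *vine* is /e/, which is an unrounded vowel, so the suffix is -a, giving *vinea*.

juhuh, vinea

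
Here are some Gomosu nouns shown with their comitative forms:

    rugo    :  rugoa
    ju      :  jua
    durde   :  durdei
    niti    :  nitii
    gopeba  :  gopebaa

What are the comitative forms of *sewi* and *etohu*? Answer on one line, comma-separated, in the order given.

Looking at the last vowel of each stem: -i when the last vowel of the stem is a front vowel (*durde*, *niti*); -a when the last vowel of the stem is a back vowel (*rugo*, *ju*, *gopeba*).
*sewi* — last vowel /i/ (a front vowel) → -i → *sewii*.
*etohu*: last vowel = /u/, a back vowel → -a → *etohua*.

sewii, etohua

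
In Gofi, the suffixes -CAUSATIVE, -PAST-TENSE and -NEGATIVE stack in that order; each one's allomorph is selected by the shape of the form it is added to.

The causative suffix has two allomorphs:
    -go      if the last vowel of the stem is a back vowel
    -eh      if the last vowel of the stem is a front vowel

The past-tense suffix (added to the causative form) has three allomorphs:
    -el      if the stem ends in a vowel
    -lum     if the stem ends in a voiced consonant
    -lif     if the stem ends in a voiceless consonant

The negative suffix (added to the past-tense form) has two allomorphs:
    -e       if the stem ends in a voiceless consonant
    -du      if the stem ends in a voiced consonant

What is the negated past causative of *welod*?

The last vowel of *welod* is /o/, which is a back vowel, so the causative suffix is -go, giving *welodgo*.
Since the final sound of the causative form *welodgo* is /o/ (a vowel), it takes -el, giving *welodgoel*.
Since the final consonant of the past-tense form *welodgoel* is /l/ (voiced), it takes -du, giving *welodgoeldu*.

welodgoeldu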